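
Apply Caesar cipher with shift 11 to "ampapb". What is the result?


Caesar cipher: shift "ampapb" by 11
  'a' (pos 0) + 11 = pos 11 = 'l'
  'm' (pos 12) + 11 = pos 23 = 'x'
  'p' (pos 15) + 11 = pos 0 = 'a'
  'a' (pos 0) + 11 = pos 11 = 'l'
  'p' (pos 15) + 11 = pos 0 = 'a'
  'b' (pos 1) + 11 = pos 12 = 'm'
Result: lxalam

lxalam


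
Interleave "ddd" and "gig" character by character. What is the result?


Interleaving "ddd" and "gig":
  Position 0: 'd' from first, 'g' from second => "dg"
  Position 1: 'd' from first, 'i' from second => "di"
  Position 2: 'd' from first, 'g' from second => "dg"
Result: dgdidg

dgdidg


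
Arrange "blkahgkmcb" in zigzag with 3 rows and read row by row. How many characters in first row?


Zigzag "blkahgkmcb" into 3 rows:
Placing characters:
  'b' => row 0
  'l' => row 1
  'k' => row 2
  'a' => row 1
  'h' => row 0
  'g' => row 1
  'k' => row 2
  'm' => row 1
  'c' => row 0
  'b' => row 1
Rows:
  Row 0: "bhc"
  Row 1: "lagmb"
  Row 2: "kk"
First row length: 3

3


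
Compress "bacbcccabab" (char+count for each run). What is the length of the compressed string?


Input: bacbcccabab
Runs:
  'b' x 1 => "b1"
  'a' x 1 => "a1"
  'c' x 1 => "c1"
  'b' x 1 => "b1"
  'c' x 3 => "c3"
  'a' x 1 => "a1"
  'b' x 1 => "b1"
  'a' x 1 => "a1"
  'b' x 1 => "b1"
Compressed: "b1a1c1b1c3a1b1a1b1"
Compressed length: 18

18


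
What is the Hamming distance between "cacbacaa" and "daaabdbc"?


Comparing "cacbacaa" and "daaabdbc" position by position:
  Position 0: 'c' vs 'd' => differ
  Position 1: 'a' vs 'a' => same
  Position 2: 'c' vs 'a' => differ
  Position 3: 'b' vs 'a' => differ
  Position 4: 'a' vs 'b' => differ
  Position 5: 'c' vs 'd' => differ
  Position 6: 'a' vs 'b' => differ
  Position 7: 'a' vs 'c' => differ
Total differences (Hamming distance): 7

7


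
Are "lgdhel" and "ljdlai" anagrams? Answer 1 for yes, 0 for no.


Strings: "lgdhel", "ljdlai"
Sorted first:  deghll
Sorted second: adijll
Differ at position 0: 'd' vs 'a' => not anagrams

0


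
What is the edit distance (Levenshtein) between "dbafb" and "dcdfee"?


Computing edit distance: "dbafb" -> "dcdfee"
DP table:
           d    c    d    f    e    e
      0    1    2    3    4    5    6
  d   1    0    1    2    3    4    5
  b   2    1    1    2    3    4    5
  a   3    2    2    2    3    4    5
  f   4    3    3    3    2    3    4
  b   5    4    4    4    3    3    4
Edit distance = dp[5][6] = 4

4


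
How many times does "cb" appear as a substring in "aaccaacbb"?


Searching for "cb" in "aaccaacbb"
Scanning each position:
  Position 0: "aa" => no
  Position 1: "ac" => no
  Position 2: "cc" => no
  Position 3: "ca" => no
  Position 4: "aa" => no
  Position 5: "ac" => no
  Position 6: "cb" => MATCH
  Position 7: "bb" => no
Total occurrences: 1

1


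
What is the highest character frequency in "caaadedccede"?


Input: caaadedccede
Character counts:
  'a': 3
  'c': 3
  'd': 3
  'e': 3
Maximum frequency: 3

3


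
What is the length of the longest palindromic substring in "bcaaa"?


Input: "bcaaa"
Checking substrings for palindromes:
  [2:5] "aaa" (len 3) => palindrome
  [2:4] "aa" (len 2) => palindrome
  [3:5] "aa" (len 2) => palindrome
Longest palindromic substring: "aaa" with length 3

3


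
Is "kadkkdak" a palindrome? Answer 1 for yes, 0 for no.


Input: kadkkdak
Reversed: kadkkdak
  Compare pos 0 ('k') with pos 7 ('k'): match
  Compare pos 1 ('a') with pos 6 ('a'): match
  Compare pos 2 ('d') with pos 5 ('d'): match
  Compare pos 3 ('k') with pos 4 ('k'): match
Result: palindrome

1


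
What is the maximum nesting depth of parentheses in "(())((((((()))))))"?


Input: "(())((((((()))))))"
Tracking depth:
  Position 0 '(': depth becomes 1
  Position 1 '(': depth becomes 2
  Position 2 ')': depth becomes 1
  Position 3 ')': depth becomes 0
  Position 4 '(': depth becomes 1
  Position 5 '(': depth becomes 2
  Position 6 '(': depth becomes 3
  Position 7 '(': depth becomes 4
  Position 8 '(': depth becomes 5
  Position 9 '(': depth becomes 6
  Position 10 '(': depth becomes 7
  Position 11 ')': depth becomes 6
  Position 12 ')': depth becomes 5
  Position 13 ')': depth becomes 4
  Position 14 ')': depth becomes 3
  Position 15 ')': depth becomes 2
  Position 16 ')': depth becomes 1
  Position 17 ')': depth becomes 0
Maximum depth reached: 7

7


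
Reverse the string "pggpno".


Input: pggpno
Reading characters right to left:
  Position 5: 'o'
  Position 4: 'n'
  Position 3: 'p'
  Position 2: 'g'
  Position 1: 'g'
  Position 0: 'p'
Reversed: onpggp

onpggp


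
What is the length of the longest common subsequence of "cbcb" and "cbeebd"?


LCS of "cbcb" and "cbeebd"
DP table:
           c    b    e    e    b    d
      0    0    0    0    0    0    0
  c   0    1    1    1    1    1    1
  b   0    1    2    2    2    2    2
  c   0    1    2    2    2    2    2
  b   0    1    2    2    2    3    3
LCS length = dp[4][6] = 3

3


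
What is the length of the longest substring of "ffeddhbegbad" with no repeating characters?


Input: "ffeddhbegbad"
Sliding window (track last position of each char):
  Position 0 ('f'): window [0,0] length 1 -- new best
  Position 1 ('f'): repeat (last at 0), move window start to 1
  Position 1 ('f'): window [1,1] length 1
  Position 2 ('e'): window [1,2] length 2 -- new best
  Position 3 ('d'): window [1,3] length 3 -- new best
  Position 4 ('d'): repeat (last at 3), move window start to 4
  Position 4 ('d'): window [4,4] length 1
  Position 5 ('h'): window [4,5] length 2
  Position 6 ('b'): window [4,6] length 3
  Position 7 ('e'): window [4,7] length 4 -- new best
  Position 8 ('g'): window [4,8] length 5 -- new best
  Position 9 ('b'): repeat (last at 6), move window start to 7
  Position 9 ('b'): window [7,9] length 3
  Position 10 ('a'): window [7,10] length 4
  Position 11 ('d'): window [7,11] length 5
Longest substring with no repeats: "dhbeg" with length 5

5


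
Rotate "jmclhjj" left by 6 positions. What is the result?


Input: "jmclhjj", rotate left by 6
First 6 characters: "jmclhj"
Remaining characters: "j"
Concatenate remaining + first: "j" + "jmclhj" = "jjmclhj"

jjmclhj


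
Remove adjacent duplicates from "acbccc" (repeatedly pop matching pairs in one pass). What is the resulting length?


Input: acbccc
Stack-based adjacent duplicate removal:
  Read 'a': push. Stack: a
  Read 'c': push. Stack: ac
  Read 'b': push. Stack: acb
  Read 'c': push. Stack: acbc
  Read 'c': matches stack top 'c' => pop. Stack: acb
  Read 'c': push. Stack: acbc
Final stack: "acbc" (length 4)

4


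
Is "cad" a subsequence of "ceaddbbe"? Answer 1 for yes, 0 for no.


Check if "cad" is a subsequence of "ceaddbbe"
Greedy scan:
  Position 0 ('c'): matches sub[0] = 'c'
  Position 1 ('e'): no match needed
  Position 2 ('a'): matches sub[1] = 'a'
  Position 3 ('d'): matches sub[2] = 'd'
  Position 4 ('d'): no match needed
  Position 5 ('b'): no match needed
  Position 6 ('b'): no match needed
  Position 7 ('e'): no match needed
All 3 characters matched => is a subsequence

1


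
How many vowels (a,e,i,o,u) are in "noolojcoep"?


Input: noolojcoep
Checking each character:
  'n' at position 0: consonant
  'o' at position 1: vowel (running total: 1)
  'o' at position 2: vowel (running total: 2)
  'l' at position 3: consonant
  'o' at position 4: vowel (running total: 3)
  'j' at position 5: consonant
  'c' at position 6: consonant
  'o' at position 7: vowel (running total: 4)
  'e' at position 8: vowel (running total: 5)
  'p' at position 9: consonant
Total vowels: 5

5


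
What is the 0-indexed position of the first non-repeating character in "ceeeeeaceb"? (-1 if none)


Input: ceeeeeaceb
Character frequencies:
  'a': 1
  'b': 1
  'c': 2
  'e': 6
Scanning left to right for freq == 1:
  Position 0 ('c'): freq=2, skip
  Position 1 ('e'): freq=6, skip
  Position 2 ('e'): freq=6, skip
  Position 3 ('e'): freq=6, skip
  Position 4 ('e'): freq=6, skip
  Position 5 ('e'): freq=6, skip
  Position 6 ('a'): unique! => answer = 6

6


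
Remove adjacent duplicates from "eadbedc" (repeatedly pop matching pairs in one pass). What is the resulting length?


Input: eadbedc
Stack-based adjacent duplicate removal:
  Read 'e': push. Stack: e
  Read 'a': push. Stack: ea
  Read 'd': push. Stack: ead
  Read 'b': push. Stack: eadb
  Read 'e': push. Stack: eadbe
  Read 'd': push. Stack: eadbed
  Read 'c': push. Stack: eadbedc
Final stack: "eadbedc" (length 7)

7


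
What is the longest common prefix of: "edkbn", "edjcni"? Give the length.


Words: edkbn, edjcni
  Position 0: all 'e' => match
  Position 1: all 'd' => match
  Position 2: ('k', 'j') => mismatch, stop
LCP = "ed" (length 2)

2


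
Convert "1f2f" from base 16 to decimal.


Input: "1f2f" in base 16
Positional expansion:
  Digit '1' (value 1) x 16^3 = 4096
  Digit 'f' (value 15) x 16^2 = 3840
  Digit '2' (value 2) x 16^1 = 32
  Digit 'f' (value 15) x 16^0 = 15
Sum = 7983

7983


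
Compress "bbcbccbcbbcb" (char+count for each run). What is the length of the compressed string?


Input: bbcbccbcbbcb
Runs:
  'b' x 2 => "b2"
  'c' x 1 => "c1"
  'b' x 1 => "b1"
  'c' x 2 => "c2"
  'b' x 1 => "b1"
  'c' x 1 => "c1"
  'b' x 2 => "b2"
  'c' x 1 => "c1"
  'b' x 1 => "b1"
Compressed: "b2c1b1c2b1c1b2c1b1"
Compressed length: 18

18


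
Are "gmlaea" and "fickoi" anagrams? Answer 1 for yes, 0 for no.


Strings: "gmlaea", "fickoi"
Sorted first:  aaeglm
Sorted second: cfiiko
Differ at position 0: 'a' vs 'c' => not anagrams

0


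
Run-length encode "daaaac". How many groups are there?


Input: daaaac
Scanning for consecutive runs:
  Group 1: 'd' x 1 (positions 0-0)
  Group 2: 'a' x 4 (positions 1-4)
  Group 3: 'c' x 1 (positions 5-5)
Total groups: 3

3


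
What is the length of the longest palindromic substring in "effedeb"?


Input: "effedeb"
Checking substrings for palindromes:
  [0:4] "effe" (len 4) => palindrome
  [3:6] "ede" (len 3) => palindrome
  [1:3] "ff" (len 2) => palindrome
Longest palindromic substring: "effe" with length 4

4


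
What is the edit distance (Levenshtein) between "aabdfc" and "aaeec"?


Computing edit distance: "aabdfc" -> "aaeec"
DP table:
           a    a    e    e    c
      0    1    2    3    4    5
  a   1    0    1    2    3    4
  a   2    1    0    1    2    3
  b   3    2    1    1    2    3
  d   4    3    2    2    2    3
  f   5    4    3    3    3    3
  c   6    5    4    4    4    3
Edit distance = dp[6][5] = 3

3


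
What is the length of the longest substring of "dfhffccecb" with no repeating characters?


Input: "dfhffccecb"
Sliding window (track last position of each char):
  Position 0 ('d'): window [0,0] length 1 -- new best
  Position 1 ('f'): window [0,1] length 2 -- new best
  Position 2 ('h'): window [0,2] length 3 -- new best
  Position 3 ('f'): repeat (last at 1), move window start to 2
  Position 3 ('f'): window [2,3] length 2
  Position 4 ('f'): repeat (last at 3), move window start to 4
  Position 4 ('f'): window [4,4] length 1
  Position 5 ('c'): window [4,5] length 2
  Position 6 ('c'): repeat (last at 5), move window start to 6
  Position 6 ('c'): window [6,6] length 1
  Position 7 ('e'): window [6,7] length 2
  Position 8 ('c'): repeat (last at 6), move window start to 7
  Position 8 ('c'): window [7,8] length 2
  Position 9 ('b'): window [7,9] length 3
Longest substring with no repeats: "dfh" with length 3

3


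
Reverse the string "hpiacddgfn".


Input: hpiacddgfn
Reading characters right to left:
  Position 9: 'n'
  Position 8: 'f'
  Position 7: 'g'
  Position 6: 'd'
  Position 5: 'd'
  Position 4: 'c'
  Position 3: 'a'
  Position 2: 'i'
  Position 1: 'p'
  Position 0: 'h'
Reversed: nfgddcaiph

nfgddcaiph


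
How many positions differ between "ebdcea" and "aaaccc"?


Comparing "ebdcea" and "aaaccc" position by position:
  Position 0: 'e' vs 'a' => DIFFER
  Position 1: 'b' vs 'a' => DIFFER
  Position 2: 'd' vs 'a' => DIFFER
  Position 3: 'c' vs 'c' => same
  Position 4: 'e' vs 'c' => DIFFER
  Position 5: 'a' vs 'c' => DIFFER
Positions that differ: 5

5


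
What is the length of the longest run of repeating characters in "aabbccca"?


Input: "aabbccca"
Scanning for longest run:
  Position 1 ('a'): continues run of 'a', length=2
  Position 2 ('b'): new char, reset run to 1
  Position 3 ('b'): continues run of 'b', length=2
  Position 4 ('c'): new char, reset run to 1
  Position 5 ('c'): continues run of 'c', length=2
  Position 6 ('c'): continues run of 'c', length=3
  Position 7 ('a'): new char, reset run to 1
Longest run: 'c' with length 3

3


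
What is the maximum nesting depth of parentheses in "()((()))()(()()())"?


Input: "()((()))()(()()())"
Tracking depth:
  Position 0 '(': depth becomes 1
  Position 1 ')': depth becomes 0
  Position 2 '(': depth becomes 1
  Position 3 '(': depth becomes 2
  Position 4 '(': depth becomes 3
  Position 5 ')': depth becomes 2
  Position 6 ')': depth becomes 1
  Position 7 ')': depth becomes 0
  Position 8 '(': depth becomes 1
  Position 9 ')': depth becomes 0
  Position 10 '(': depth becomes 1
  Position 11 '(': depth becomes 2
  Position 12 ')': depth becomes 1
  Position 13 '(': depth becomes 2
  Position 14 ')': depth becomes 1
  Position 15 '(': depth becomes 2
  Position 16 ')': depth becomes 1
  Position 17 ')': depth becomes 0
Maximum depth reached: 3

3


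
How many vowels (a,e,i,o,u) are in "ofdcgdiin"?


Input: ofdcgdiin
Checking each character:
  'o' at position 0: vowel (running total: 1)
  'f' at position 1: consonant
  'd' at position 2: consonant
  'c' at position 3: consonant
  'g' at position 4: consonant
  'd' at position 5: consonant
  'i' at position 6: vowel (running total: 2)
  'i' at position 7: vowel (running total: 3)
  'n' at position 8: consonant
Total vowels: 3

3


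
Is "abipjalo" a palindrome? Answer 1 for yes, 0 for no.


Input: abipjalo
Reversed: olajpiba
  Compare pos 0 ('a') with pos 7 ('o'): MISMATCH
  Compare pos 1 ('b') with pos 6 ('l'): MISMATCH
  Compare pos 2 ('i') with pos 5 ('a'): MISMATCH
  Compare pos 3 ('p') with pos 4 ('j'): MISMATCH
Result: not a palindrome

0


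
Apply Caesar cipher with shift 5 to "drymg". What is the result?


Caesar cipher: shift "drymg" by 5
  'd' (pos 3) + 5 = pos 8 = 'i'
  'r' (pos 17) + 5 = pos 22 = 'w'
  'y' (pos 24) + 5 = pos 3 = 'd'
  'm' (pos 12) + 5 = pos 17 = 'r'
  'g' (pos 6) + 5 = pos 11 = 'l'
Result: iwdrl

iwdrl


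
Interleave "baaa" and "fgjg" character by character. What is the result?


Interleaving "baaa" and "fgjg":
  Position 0: 'b' from first, 'f' from second => "bf"
  Position 1: 'a' from first, 'g' from second => "ag"
  Position 2: 'a' from first, 'j' from second => "aj"
  Position 3: 'a' from first, 'g' from second => "ag"
Result: bfagajag

bfagajag


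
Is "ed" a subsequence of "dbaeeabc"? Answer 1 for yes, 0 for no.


Check if "ed" is a subsequence of "dbaeeabc"
Greedy scan:
  Position 0 ('d'): no match needed
  Position 1 ('b'): no match needed
  Position 2 ('a'): no match needed
  Position 3 ('e'): matches sub[0] = 'e'
  Position 4 ('e'): no match needed
  Position 5 ('a'): no match needed
  Position 6 ('b'): no match needed
  Position 7 ('c'): no match needed
Only matched 1/2 characters => not a subsequence

0


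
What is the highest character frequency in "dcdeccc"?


Input: dcdeccc
Character counts:
  'c': 4
  'd': 2
  'e': 1
Maximum frequency: 4

4


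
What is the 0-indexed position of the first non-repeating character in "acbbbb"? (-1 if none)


Input: acbbbb
Character frequencies:
  'a': 1
  'b': 4
  'c': 1
Scanning left to right for freq == 1:
  Position 0 ('a'): unique! => answer = 0

0


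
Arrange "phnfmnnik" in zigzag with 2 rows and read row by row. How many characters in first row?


Zigzag "phnfmnnik" into 2 rows:
Placing characters:
  'p' => row 0
  'h' => row 1
  'n' => row 0
  'f' => row 1
  'm' => row 0
  'n' => row 1
  'n' => row 0
  'i' => row 1
  'k' => row 0
Rows:
  Row 0: "pnmnk"
  Row 1: "hfni"
First row length: 5

5


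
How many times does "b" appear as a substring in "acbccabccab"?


Searching for "b" in "acbccabccab"
Scanning each position:
  Position 0: "a" => no
  Position 1: "c" => no
  Position 2: "b" => MATCH
  Position 3: "c" => no
  Position 4: "c" => no
  Position 5: "a" => no
  Position 6: "b" => MATCH
  Position 7: "c" => no
  Position 8: "c" => no
  Position 9: "a" => no
  Position 10: "b" => MATCH
Total occurrences: 3

3


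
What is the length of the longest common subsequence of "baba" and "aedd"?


LCS of "baba" and "aedd"
DP table:
           a    e    d    d
      0    0    0    0    0
  b   0    0    0    0    0
  a   0    1    1    1    1
  b   0    1    1    1    1
  a   0    1    1    1    1
LCS length = dp[4][4] = 1

1


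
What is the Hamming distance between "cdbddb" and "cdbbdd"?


Comparing "cdbddb" and "cdbbdd" position by position:
  Position 0: 'c' vs 'c' => same
  Position 1: 'd' vs 'd' => same
  Position 2: 'b' vs 'b' => same
  Position 3: 'd' vs 'b' => differ
  Position 4: 'd' vs 'd' => same
  Position 5: 'b' vs 'd' => differ
Total differences (Hamming distance): 2

2


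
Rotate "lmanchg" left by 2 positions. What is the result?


Input: "lmanchg", rotate left by 2
First 2 characters: "lm"
Remaining characters: "anchg"
Concatenate remaining + first: "anchg" + "lm" = "anchglm"

anchglm


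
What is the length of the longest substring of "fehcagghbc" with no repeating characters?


Input: "fehcagghbc"
Sliding window (track last position of each char):
  Position 0 ('f'): window [0,0] length 1 -- new best
  Position 1 ('e'): window [0,1] length 2 -- new best
  Position 2 ('h'): window [0,2] length 3 -- new best
  Position 3 ('c'): window [0,3] length 4 -- new best
  Position 4 ('a'): window [0,4] length 5 -- new best
  Position 5 ('g'): window [0,5] length 6 -- new best
  Position 6 ('g'): repeat (last at 5), move window start to 6
  Position 6 ('g'): window [6,6] length 1
  Position 7 ('h'): window [6,7] length 2
  Position 8 ('b'): window [6,8] length 3
  Position 9 ('c'): window [6,9] length 4
Longest substring with no repeats: "fehcag" with length 6

6


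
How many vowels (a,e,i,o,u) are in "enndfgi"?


Input: enndfgi
Checking each character:
  'e' at position 0: vowel (running total: 1)
  'n' at position 1: consonant
  'n' at position 2: consonant
  'd' at position 3: consonant
  'f' at position 4: consonant
  'g' at position 5: consonant
  'i' at position 6: vowel (running total: 2)
Total vowels: 2

2


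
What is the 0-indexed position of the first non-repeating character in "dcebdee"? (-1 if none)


Input: dcebdee
Character frequencies:
  'b': 1
  'c': 1
  'd': 2
  'e': 3
Scanning left to right for freq == 1:
  Position 0 ('d'): freq=2, skip
  Position 1 ('c'): unique! => answer = 1

1


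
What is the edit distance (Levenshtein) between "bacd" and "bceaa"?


Computing edit distance: "bacd" -> "bceaa"
DP table:
           b    c    e    a    a
      0    1    2    3    4    5
  b   1    0    1    2    3    4
  a   2    1    1    2    2    3
  c   3    2    1    2    3    3
  d   4    3    2    2    3    4
Edit distance = dp[4][5] = 4

4


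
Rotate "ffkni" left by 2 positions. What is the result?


Input: "ffkni", rotate left by 2
First 2 characters: "ff"
Remaining characters: "kni"
Concatenate remaining + first: "kni" + "ff" = "kniff"

kniff


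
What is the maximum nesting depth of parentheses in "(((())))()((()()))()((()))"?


Input: "(((())))()((()()))()((()))"
Tracking depth:
  Position 0 '(': depth becomes 1
  Position 1 '(': depth becomes 2
  Position 2 '(': depth becomes 3
  Position 3 '(': depth becomes 4
  Position 4 ')': depth becomes 3
  Position 5 ')': depth becomes 2
  Position 6 ')': depth becomes 1
  Position 7 ')': depth becomes 0
  Position 8 '(': depth becomes 1
  Position 9 ')': depth becomes 0
  Position 10 '(': depth becomes 1
  Position 11 '(': depth becomes 2
  Position 12 '(': depth becomes 3
  Position 13 ')': depth becomes 2
  Position 14 '(': depth becomes 3
  Position 15 ')': depth becomes 2
  Position 16 ')': depth becomes 1
  Position 17 ')': depth becomes 0
  Position 18 '(': depth becomes 1
  Position 19 ')': depth becomes 0
  Position 20 '(': depth becomes 1
  Position 21 '(': depth becomes 2
  Position 22 '(': depth becomes 3
  Position 23 ')': depth becomes 2
  Position 24 ')': depth becomes 1
  Position 25 ')': depth becomes 0
Maximum depth reached: 4

4


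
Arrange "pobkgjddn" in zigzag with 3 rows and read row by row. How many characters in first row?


Zigzag "pobkgjddn" into 3 rows:
Placing characters:
  'p' => row 0
  'o' => row 1
  'b' => row 2
  'k' => row 1
  'g' => row 0
  'j' => row 1
  'd' => row 2
  'd' => row 1
  'n' => row 0
Rows:
  Row 0: "pgn"
  Row 1: "okjd"
  Row 2: "bd"
First row length: 3

3


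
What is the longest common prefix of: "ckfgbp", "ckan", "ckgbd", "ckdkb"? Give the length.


Words: ckfgbp, ckan, ckgbd, ckdkb
  Position 0: all 'c' => match
  Position 1: all 'k' => match
  Position 2: ('f', 'a', 'g', 'd') => mismatch, stop
LCP = "ck" (length 2)

2


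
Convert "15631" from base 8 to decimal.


Input: "15631" in base 8
Positional expansion:
  Digit '1' (value 1) x 8^4 = 4096
  Digit '5' (value 5) x 8^3 = 2560
  Digit '6' (value 6) x 8^2 = 384
  Digit '3' (value 3) x 8^1 = 24
  Digit '1' (value 1) x 8^0 = 1
Sum = 7065

7065


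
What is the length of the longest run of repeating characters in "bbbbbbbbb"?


Input: "bbbbbbbbb"
Scanning for longest run:
  Position 1 ('b'): continues run of 'b', length=2
  Position 2 ('b'): continues run of 'b', length=3
  Position 3 ('b'): continues run of 'b', length=4
  Position 4 ('b'): continues run of 'b', length=5
  Position 5 ('b'): continues run of 'b', length=6
  Position 6 ('b'): continues run of 'b', length=7
  Position 7 ('b'): continues run of 'b', length=8
  Position 8 ('b'): continues run of 'b', length=9
Longest run: 'b' with length 9

9


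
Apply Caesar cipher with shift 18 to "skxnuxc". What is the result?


Caesar cipher: shift "skxnuxc" by 18
  's' (pos 18) + 18 = pos 10 = 'k'
  'k' (pos 10) + 18 = pos 2 = 'c'
  'x' (pos 23) + 18 = pos 15 = 'p'
  'n' (pos 13) + 18 = pos 5 = 'f'
  'u' (pos 20) + 18 = pos 12 = 'm'
  'x' (pos 23) + 18 = pos 15 = 'p'
  'c' (pos 2) + 18 = pos 20 = 'u'
Result: kcpfmpu

kcpfmpu


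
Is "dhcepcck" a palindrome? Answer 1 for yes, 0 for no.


Input: dhcepcck
Reversed: kccpechd
  Compare pos 0 ('d') with pos 7 ('k'): MISMATCH
  Compare pos 1 ('h') with pos 6 ('c'): MISMATCH
  Compare pos 2 ('c') with pos 5 ('c'): match
  Compare pos 3 ('e') with pos 4 ('p'): MISMATCH
Result: not a palindrome

0


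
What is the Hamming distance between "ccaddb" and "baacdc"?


Comparing "ccaddb" and "baacdc" position by position:
  Position 0: 'c' vs 'b' => differ
  Position 1: 'c' vs 'a' => differ
  Position 2: 'a' vs 'a' => same
  Position 3: 'd' vs 'c' => differ
  Position 4: 'd' vs 'd' => same
  Position 5: 'b' vs 'c' => differ
Total differences (Hamming distance): 4

4


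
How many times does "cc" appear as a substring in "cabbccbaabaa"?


Searching for "cc" in "cabbccbaabaa"
Scanning each position:
  Position 0: "ca" => no
  Position 1: "ab" => no
  Position 2: "bb" => no
  Position 3: "bc" => no
  Position 4: "cc" => MATCH
  Position 5: "cb" => no
  Position 6: "ba" => no
  Position 7: "aa" => no
  Position 8: "ab" => no
  Position 9: "ba" => no
  Position 10: "aa" => no
Total occurrences: 1

1


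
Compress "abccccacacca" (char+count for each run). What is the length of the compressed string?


Input: abccccacacca
Runs:
  'a' x 1 => "a1"
  'b' x 1 => "b1"
  'c' x 4 => "c4"
  'a' x 1 => "a1"
  'c' x 1 => "c1"
  'a' x 1 => "a1"
  'c' x 2 => "c2"
  'a' x 1 => "a1"
Compressed: "a1b1c4a1c1a1c2a1"
Compressed length: 16

16


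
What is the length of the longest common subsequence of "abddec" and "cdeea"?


LCS of "abddec" and "cdeea"
DP table:
           c    d    e    e    a
      0    0    0    0    0    0
  a   0    0    0    0    0    1
  b   0    0    0    0    0    1
  d   0    0    1    1    1    1
  d   0    0    1    1    1    1
  e   0    0    1    2    2    2
  c   0    1    1    2    2    2
LCS length = dp[6][5] = 2

2


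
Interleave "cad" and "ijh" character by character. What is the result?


Interleaving "cad" and "ijh":
  Position 0: 'c' from first, 'i' from second => "ci"
  Position 1: 'a' from first, 'j' from second => "aj"
  Position 2: 'd' from first, 'h' from second => "dh"
Result: ciajdh

ciajdh


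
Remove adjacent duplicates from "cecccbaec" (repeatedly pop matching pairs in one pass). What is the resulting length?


Input: cecccbaec
Stack-based adjacent duplicate removal:
  Read 'c': push. Stack: c
  Read 'e': push. Stack: ce
  Read 'c': push. Stack: cec
  Read 'c': matches stack top 'c' => pop. Stack: ce
  Read 'c': push. Stack: cec
  Read 'b': push. Stack: cecb
  Read 'a': push. Stack: cecba
  Read 'e': push. Stack: cecbae
  Read 'c': push. Stack: cecbaec
Final stack: "cecbaec" (length 7)

7


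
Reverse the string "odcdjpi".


Input: odcdjpi
Reading characters right to left:
  Position 6: 'i'
  Position 5: 'p'
  Position 4: 'j'
  Position 3: 'd'
  Position 2: 'c'
  Position 1: 'd'
  Position 0: 'o'
Reversed: ipjdcdo

ipjdcdo


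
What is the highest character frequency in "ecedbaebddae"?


Input: ecedbaebddae
Character counts:
  'a': 2
  'b': 2
  'c': 1
  'd': 3
  'e': 4
Maximum frequency: 4

4


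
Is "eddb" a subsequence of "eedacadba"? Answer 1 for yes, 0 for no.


Check if "eddb" is a subsequence of "eedacadba"
Greedy scan:
  Position 0 ('e'): matches sub[0] = 'e'
  Position 1 ('e'): no match needed
  Position 2 ('d'): matches sub[1] = 'd'
  Position 3 ('a'): no match needed
  Position 4 ('c'): no match needed
  Position 5 ('a'): no match needed
  Position 6 ('d'): matches sub[2] = 'd'
  Position 7 ('b'): matches sub[3] = 'b'
  Position 8 ('a'): no match needed
All 4 characters matched => is a subsequence

1


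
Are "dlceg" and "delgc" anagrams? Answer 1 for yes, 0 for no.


Strings: "dlceg", "delgc"
Sorted first:  cdegl
Sorted second: cdegl
Sorted forms match => anagrams

1


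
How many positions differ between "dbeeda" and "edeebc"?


Comparing "dbeeda" and "edeebc" position by position:
  Position 0: 'd' vs 'e' => DIFFER
  Position 1: 'b' vs 'd' => DIFFER
  Position 2: 'e' vs 'e' => same
  Position 3: 'e' vs 'e' => same
  Position 4: 'd' vs 'b' => DIFFER
  Position 5: 'a' vs 'c' => DIFFER
Positions that differ: 4

4


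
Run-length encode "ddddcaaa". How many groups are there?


Input: ddddcaaa
Scanning for consecutive runs:
  Group 1: 'd' x 4 (positions 0-3)
  Group 2: 'c' x 1 (positions 4-4)
  Group 3: 'a' x 3 (positions 5-7)
Total groups: 3

3


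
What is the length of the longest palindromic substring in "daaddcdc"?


Input: "daaddcdc"
Checking substrings for palindromes:
  [0:4] "daad" (len 4) => palindrome
  [4:7] "dcd" (len 3) => palindrome
  [5:8] "cdc" (len 3) => palindrome
  [1:3] "aa" (len 2) => palindrome
  [3:5] "dd" (len 2) => palindrome
Longest palindromic substring: "daad" with length 4

4


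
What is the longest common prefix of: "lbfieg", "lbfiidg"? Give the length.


Words: lbfieg, lbfiidg
  Position 0: all 'l' => match
  Position 1: all 'b' => match
  Position 2: all 'f' => match
  Position 3: all 'i' => match
  Position 4: ('e', 'i') => mismatch, stop
LCP = "lbfi" (length 4)

4


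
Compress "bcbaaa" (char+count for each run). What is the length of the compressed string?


Input: bcbaaa
Runs:
  'b' x 1 => "b1"
  'c' x 1 => "c1"
  'b' x 1 => "b1"
  'a' x 3 => "a3"
Compressed: "b1c1b1a3"
Compressed length: 8

8


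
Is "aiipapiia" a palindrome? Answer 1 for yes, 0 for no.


Input: aiipapiia
Reversed: aiipapiia
  Compare pos 0 ('a') with pos 8 ('a'): match
  Compare pos 1 ('i') with pos 7 ('i'): match
  Compare pos 2 ('i') with pos 6 ('i'): match
  Compare pos 3 ('p') with pos 5 ('p'): match
Result: palindrome

1


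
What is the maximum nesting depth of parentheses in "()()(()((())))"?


Input: "()()(()((())))"
Tracking depth:
  Position 0 '(': depth becomes 1
  Position 1 ')': depth becomes 0
  Position 2 '(': depth becomes 1
  Position 3 ')': depth becomes 0
  Position 4 '(': depth becomes 1
  Position 5 '(': depth becomes 2
  Position 6 ')': depth becomes 1
  Position 7 '(': depth becomes 2
  Position 8 '(': depth becomes 3
  Position 9 '(': depth becomes 4
  Position 10 ')': depth becomes 3
  Position 11 ')': depth becomes 2
  Position 12 ')': depth becomes 1
  Position 13 ')': depth becomes 0
Maximum depth reached: 4

4


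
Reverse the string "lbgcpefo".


Input: lbgcpefo
Reading characters right to left:
  Position 7: 'o'
  Position 6: 'f'
  Position 5: 'e'
  Position 4: 'p'
  Position 3: 'c'
  Position 2: 'g'
  Position 1: 'b'
  Position 0: 'l'
Reversed: ofepcgbl

ofepcgbl


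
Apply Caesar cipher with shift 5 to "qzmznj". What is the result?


Caesar cipher: shift "qzmznj" by 5
  'q' (pos 16) + 5 = pos 21 = 'v'
  'z' (pos 25) + 5 = pos 4 = 'e'
  'm' (pos 12) + 5 = pos 17 = 'r'
  'z' (pos 25) + 5 = pos 4 = 'e'
  'n' (pos 13) + 5 = pos 18 = 's'
  'j' (pos 9) + 5 = pos 14 = 'o'
Result: vereso

vereso


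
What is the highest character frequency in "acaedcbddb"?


Input: acaedcbddb
Character counts:
  'a': 2
  'b': 2
  'c': 2
  'd': 3
  'e': 1
Maximum frequency: 3

3


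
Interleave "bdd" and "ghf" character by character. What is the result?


Interleaving "bdd" and "ghf":
  Position 0: 'b' from first, 'g' from second => "bg"
  Position 1: 'd' from first, 'h' from second => "dh"
  Position 2: 'd' from first, 'f' from second => "df"
Result: bgdhdf

bgdhdf


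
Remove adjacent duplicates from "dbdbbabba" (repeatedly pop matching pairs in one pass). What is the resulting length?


Input: dbdbbabba
Stack-based adjacent duplicate removal:
  Read 'd': push. Stack: d
  Read 'b': push. Stack: db
  Read 'd': push. Stack: dbd
  Read 'b': push. Stack: dbdb
  Read 'b': matches stack top 'b' => pop. Stack: dbd
  Read 'a': push. Stack: dbda
  Read 'b': push. Stack: dbdab
  Read 'b': matches stack top 'b' => pop. Stack: dbda
  Read 'a': matches stack top 'a' => pop. Stack: dbd
Final stack: "dbd" (length 3)

3


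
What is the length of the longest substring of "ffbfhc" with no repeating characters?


Input: "ffbfhc"
Sliding window (track last position of each char):
  Position 0 ('f'): window [0,0] length 1 -- new best
  Position 1 ('f'): repeat (last at 0), move window start to 1
  Position 1 ('f'): window [1,1] length 1
  Position 2 ('b'): window [1,2] length 2 -- new best
  Position 3 ('f'): repeat (last at 1), move window start to 2
  Position 3 ('f'): window [2,3] length 2
  Position 4 ('h'): window [2,4] length 3 -- new best
  Position 5 ('c'): window [2,5] length 4 -- new best
Longest substring with no repeats: "bfhc" with length 4

4


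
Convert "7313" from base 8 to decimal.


Input: "7313" in base 8
Positional expansion:
  Digit '7' (value 7) x 8^3 = 3584
  Digit '3' (value 3) x 8^2 = 192
  Digit '1' (value 1) x 8^1 = 8
  Digit '3' (value 3) x 8^0 = 3
Sum = 3787

3787


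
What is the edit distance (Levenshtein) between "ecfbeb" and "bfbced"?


Computing edit distance: "ecfbeb" -> "bfbced"
DP table:
           b    f    b    c    e    d
      0    1    2    3    4    5    6
  e   1    1    2    3    4    4    5
  c   2    2    2    3    3    4    5
  f   3    3    2    3    4    4    5
  b   4    3    3    2    3    4    5
  e   5    4    4    3    3    3    4
  b   6    5    5    4    4    4    4
Edit distance = dp[6][6] = 4

4


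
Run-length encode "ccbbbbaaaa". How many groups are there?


Input: ccbbbbaaaa
Scanning for consecutive runs:
  Group 1: 'c' x 2 (positions 0-1)
  Group 2: 'b' x 4 (positions 2-5)
  Group 3: 'a' x 4 (positions 6-9)
Total groups: 3

3


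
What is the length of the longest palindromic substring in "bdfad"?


Input: "bdfad"
Checking substrings for palindromes:
  No multi-char palindromic substrings found
Longest palindromic substring: "b" with length 1

1


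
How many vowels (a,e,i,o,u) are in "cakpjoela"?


Input: cakpjoela
Checking each character:
  'c' at position 0: consonant
  'a' at position 1: vowel (running total: 1)
  'k' at position 2: consonant
  'p' at position 3: consonant
  'j' at position 4: consonant
  'o' at position 5: vowel (running total: 2)
  'e' at position 6: vowel (running total: 3)
  'l' at position 7: consonant
  'a' at position 8: vowel (running total: 4)
Total vowels: 4

4


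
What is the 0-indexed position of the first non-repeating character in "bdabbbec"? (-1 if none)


Input: bdabbbec
Character frequencies:
  'a': 1
  'b': 4
  'c': 1
  'd': 1
  'e': 1
Scanning left to right for freq == 1:
  Position 0 ('b'): freq=4, skip
  Position 1 ('d'): unique! => answer = 1

1


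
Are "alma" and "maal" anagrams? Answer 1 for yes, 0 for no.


Strings: "alma", "maal"
Sorted first:  aalm
Sorted second: aalm
Sorted forms match => anagrams

1


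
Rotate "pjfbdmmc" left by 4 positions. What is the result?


Input: "pjfbdmmc", rotate left by 4
First 4 characters: "pjfb"
Remaining characters: "dmmc"
Concatenate remaining + first: "dmmc" + "pjfb" = "dmmcpjfb"

dmmcpjfb


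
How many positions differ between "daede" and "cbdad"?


Comparing "daede" and "cbdad" position by position:
  Position 0: 'd' vs 'c' => DIFFER
  Position 1: 'a' vs 'b' => DIFFER
  Position 2: 'e' vs 'd' => DIFFER
  Position 3: 'd' vs 'a' => DIFFER
  Position 4: 'e' vs 'd' => DIFFER
Positions that differ: 5

5


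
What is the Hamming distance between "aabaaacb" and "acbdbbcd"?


Comparing "aabaaacb" and "acbdbbcd" position by position:
  Position 0: 'a' vs 'a' => same
  Position 1: 'a' vs 'c' => differ
  Position 2: 'b' vs 'b' => same
  Position 3: 'a' vs 'd' => differ
  Position 4: 'a' vs 'b' => differ
  Position 5: 'a' vs 'b' => differ
  Position 6: 'c' vs 'c' => same
  Position 7: 'b' vs 'd' => differ
Total differences (Hamming distance): 5

5


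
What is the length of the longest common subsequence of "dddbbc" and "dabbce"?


LCS of "dddbbc" and "dabbce"
DP table:
           d    a    b    b    c    e
      0    0    0    0    0    0    0
  d   0    1    1    1    1    1    1
  d   0    1    1    1    1    1    1
  d   0    1    1    1    1    1    1
  b   0    1    1    2    2    2    2
  b   0    1    1    2    3    3    3
  c   0    1    1    2    3    4    4
LCS length = dp[6][6] = 4

4


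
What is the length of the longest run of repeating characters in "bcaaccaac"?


Input: "bcaaccaac"
Scanning for longest run:
  Position 1 ('c'): new char, reset run to 1
  Position 2 ('a'): new char, reset run to 1
  Position 3 ('a'): continues run of 'a', length=2
  Position 4 ('c'): new char, reset run to 1
  Position 5 ('c'): continues run of 'c', length=2
  Position 6 ('a'): new char, reset run to 1
  Position 7 ('a'): continues run of 'a', length=2
  Position 8 ('c'): new char, reset run to 1
Longest run: 'a' with length 2

2


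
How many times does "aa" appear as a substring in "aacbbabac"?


Searching for "aa" in "aacbbabac"
Scanning each position:
  Position 0: "aa" => MATCH
  Position 1: "ac" => no
  Position 2: "cb" => no
  Position 3: "bb" => no
  Position 4: "ba" => no
  Position 5: "ab" => no
  Position 6: "ba" => no
  Position 7: "ac" => no
Total occurrences: 1

1


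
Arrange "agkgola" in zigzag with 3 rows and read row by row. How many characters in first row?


Zigzag "agkgola" into 3 rows:
Placing characters:
  'a' => row 0
  'g' => row 1
  'k' => row 2
  'g' => row 1
  'o' => row 0
  'l' => row 1
  'a' => row 2
Rows:
  Row 0: "ao"
  Row 1: "ggl"
  Row 2: "ka"
First row length: 2

2


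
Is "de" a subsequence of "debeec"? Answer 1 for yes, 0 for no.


Check if "de" is a subsequence of "debeec"
Greedy scan:
  Position 0 ('d'): matches sub[0] = 'd'
  Position 1 ('e'): matches sub[1] = 'e'
  Position 2 ('b'): no match needed
  Position 3 ('e'): no match needed
  Position 4 ('e'): no match needed
  Position 5 ('c'): no match needed
All 2 characters matched => is a subsequence

1


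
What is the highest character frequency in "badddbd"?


Input: badddbd
Character counts:
  'a': 1
  'b': 2
  'd': 4
Maximum frequency: 4

4


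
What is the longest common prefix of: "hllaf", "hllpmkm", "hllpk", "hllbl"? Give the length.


Words: hllaf, hllpmkm, hllpk, hllbl
  Position 0: all 'h' => match
  Position 1: all 'l' => match
  Position 2: all 'l' => match
  Position 3: ('a', 'p', 'p', 'b') => mismatch, stop
LCP = "hll" (length 3)

3


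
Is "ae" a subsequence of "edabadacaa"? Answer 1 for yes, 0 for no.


Check if "ae" is a subsequence of "edabadacaa"
Greedy scan:
  Position 0 ('e'): no match needed
  Position 1 ('d'): no match needed
  Position 2 ('a'): matches sub[0] = 'a'
  Position 3 ('b'): no match needed
  Position 4 ('a'): no match needed
  Position 5 ('d'): no match needed
  Position 6 ('a'): no match needed
  Position 7 ('c'): no match needed
  Position 8 ('a'): no match needed
  Position 9 ('a'): no match needed
Only matched 1/2 characters => not a subsequence

0


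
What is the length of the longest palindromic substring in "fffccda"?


Input: "fffccda"
Checking substrings for palindromes:
  [0:3] "fff" (len 3) => palindrome
  [0:2] "ff" (len 2) => palindrome
  [1:3] "ff" (len 2) => palindrome
  [3:5] "cc" (len 2) => palindrome
Longest palindromic substring: "fff" with length 3

3


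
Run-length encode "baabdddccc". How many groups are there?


Input: baabdddccc
Scanning for consecutive runs:
  Group 1: 'b' x 1 (positions 0-0)
  Group 2: 'a' x 2 (positions 1-2)
  Group 3: 'b' x 1 (positions 3-3)
  Group 4: 'd' x 3 (positions 4-6)
  Group 5: 'c' x 3 (positions 7-9)
Total groups: 5

5


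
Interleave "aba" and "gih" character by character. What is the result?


Interleaving "aba" and "gih":
  Position 0: 'a' from first, 'g' from second => "ag"
  Position 1: 'b' from first, 'i' from second => "bi"
  Position 2: 'a' from first, 'h' from second => "ah"
Result: agbiah

agbiah


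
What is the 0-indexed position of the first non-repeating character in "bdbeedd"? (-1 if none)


Input: bdbeedd
Character frequencies:
  'b': 2
  'd': 3
  'e': 2
Scanning left to right for freq == 1:
  Position 0 ('b'): freq=2, skip
  Position 1 ('d'): freq=3, skip
  Position 2 ('b'): freq=2, skip
  Position 3 ('e'): freq=2, skip
  Position 4 ('e'): freq=2, skip
  Position 5 ('d'): freq=3, skip
  Position 6 ('d'): freq=3, skip
  No unique character found => answer = -1

-1


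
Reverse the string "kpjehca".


Input: kpjehca
Reading characters right to left:
  Position 6: 'a'
  Position 5: 'c'
  Position 4: 'h'
  Position 3: 'e'
  Position 2: 'j'
  Position 1: 'p'
  Position 0: 'k'
Reversed: achejpk

achejpk


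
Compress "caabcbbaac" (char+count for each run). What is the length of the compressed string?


Input: caabcbbaac
Runs:
  'c' x 1 => "c1"
  'a' x 2 => "a2"
  'b' x 1 => "b1"
  'c' x 1 => "c1"
  'b' x 2 => "b2"
  'a' x 2 => "a2"
  'c' x 1 => "c1"
Compressed: "c1a2b1c1b2a2c1"
Compressed length: 14

14


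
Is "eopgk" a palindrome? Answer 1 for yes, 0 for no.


Input: eopgk
Reversed: kgpoe
  Compare pos 0 ('e') with pos 4 ('k'): MISMATCH
  Compare pos 1 ('o') with pos 3 ('g'): MISMATCH
Result: not a palindrome

0


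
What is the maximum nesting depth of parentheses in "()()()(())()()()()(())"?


Input: "()()()(())()()()()(())"
Tracking depth:
  Position 0 '(': depth becomes 1
  Position 1 ')': depth becomes 0
  Position 2 '(': depth becomes 1
  Position 3 ')': depth becomes 0
  Position 4 '(': depth becomes 1
  Position 5 ')': depth becomes 0
  Position 6 '(': depth becomes 1
  Position 7 '(': depth becomes 2
  Position 8 ')': depth becomes 1
  Position 9 ')': depth becomes 0
  Position 10 '(': depth becomes 1
  Position 11 ')': depth becomes 0
  Position 12 '(': depth becomes 1
  Position 13 ')': depth becomes 0
  Position 14 '(': depth becomes 1
  Position 15 ')': depth becomes 0
  Position 16 '(': depth becomes 1
  Position 17 ')': depth becomes 0
  Position 18 '(': depth becomes 1
  Position 19 '(': depth becomes 2
  Position 20 ')': depth becomes 1
  Position 21 ')': depth becomes 0
Maximum depth reached: 2

2
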